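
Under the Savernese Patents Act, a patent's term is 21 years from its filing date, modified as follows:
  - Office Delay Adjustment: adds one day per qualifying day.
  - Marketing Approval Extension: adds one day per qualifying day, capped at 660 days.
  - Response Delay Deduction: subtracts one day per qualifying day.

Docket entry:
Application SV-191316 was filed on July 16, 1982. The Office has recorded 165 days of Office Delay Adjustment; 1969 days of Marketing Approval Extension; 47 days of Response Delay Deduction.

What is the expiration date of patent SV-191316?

September 1, 2005

Base term: filing date + 21 years → 16 July 2003.
Office Delay Adjustment: +165 days → 28 December 2003.
Marketing Approval Extension: 1969 days claimed exceeds the 660-day cap, so +660 days → 18 October 2005.
Response Delay Deduction: −47 days → 1 September 2005.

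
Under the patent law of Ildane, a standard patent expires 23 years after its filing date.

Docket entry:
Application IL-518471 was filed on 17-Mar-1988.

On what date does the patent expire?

2011-03-17

Filing date + 23 years → 17 March 2011.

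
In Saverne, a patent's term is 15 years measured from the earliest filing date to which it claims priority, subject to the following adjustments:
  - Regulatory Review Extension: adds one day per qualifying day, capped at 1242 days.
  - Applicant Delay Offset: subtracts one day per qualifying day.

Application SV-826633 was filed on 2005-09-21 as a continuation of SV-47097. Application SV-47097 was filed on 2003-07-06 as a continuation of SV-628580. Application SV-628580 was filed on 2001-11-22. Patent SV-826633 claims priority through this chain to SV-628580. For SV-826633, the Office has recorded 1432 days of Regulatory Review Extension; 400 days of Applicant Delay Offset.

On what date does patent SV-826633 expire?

2019-03-14

Earliest priority filing: 22 November 2001.
Base term: 22 November 2001 + 15 years → 22 November 2016.
Regulatory Review Extension: 1432 days claimed exceeds the 1242-day cap, so +1242 days → 17 April 2020.
Applicant Delay Offset: −400 days → 14 March 2019.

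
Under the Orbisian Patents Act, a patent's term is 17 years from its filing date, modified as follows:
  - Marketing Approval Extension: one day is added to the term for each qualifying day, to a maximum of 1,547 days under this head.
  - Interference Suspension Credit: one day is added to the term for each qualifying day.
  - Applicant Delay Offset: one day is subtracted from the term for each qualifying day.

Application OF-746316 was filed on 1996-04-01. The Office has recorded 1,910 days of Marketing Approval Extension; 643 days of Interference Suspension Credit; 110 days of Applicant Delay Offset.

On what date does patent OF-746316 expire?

Base term: filing date + 17 years → 1 April 2013.
Marketing Approval Extension: 1910 days claimed exceeds the 1547-day cap, so +1547 days → 26 June 2017.
Interference Suspension Credit: +643 days → 31 March 2019.
Applicant Delay Offset: −110 days → 11 December 2018.

2018-12-11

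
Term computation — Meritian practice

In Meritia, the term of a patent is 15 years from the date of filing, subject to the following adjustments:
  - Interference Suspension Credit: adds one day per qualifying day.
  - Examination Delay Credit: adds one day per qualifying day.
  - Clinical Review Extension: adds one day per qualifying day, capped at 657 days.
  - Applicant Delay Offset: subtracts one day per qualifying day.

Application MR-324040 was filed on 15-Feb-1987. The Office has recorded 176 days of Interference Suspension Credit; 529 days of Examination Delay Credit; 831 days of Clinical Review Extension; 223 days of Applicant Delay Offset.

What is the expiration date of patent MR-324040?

2005-03-30

Base term: filing date + 15 years → 15 February 2002.
Interference Suspension Credit: +176 days → 10 August 2002.
Examination Delay Credit: +529 days → 21 January 2004.
Clinical Review Extension: 831 days claimed exceeds the 657-day cap, so +657 days → 8 November 2005.
Applicant Delay Offset: −223 days → 30 March 2005.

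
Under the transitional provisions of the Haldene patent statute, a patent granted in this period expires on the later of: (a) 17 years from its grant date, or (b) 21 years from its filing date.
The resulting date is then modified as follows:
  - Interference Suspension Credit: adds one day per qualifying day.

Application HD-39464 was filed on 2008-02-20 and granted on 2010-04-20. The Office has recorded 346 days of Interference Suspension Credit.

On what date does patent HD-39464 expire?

2030-02-01

(a) grant + 17 years → 20 April 2027.
(b) filing + 21 years → 20 February 2029.
Later of the two: 20 February 2029.
Interference Suspension Credit: +346 days → 1 February 2030.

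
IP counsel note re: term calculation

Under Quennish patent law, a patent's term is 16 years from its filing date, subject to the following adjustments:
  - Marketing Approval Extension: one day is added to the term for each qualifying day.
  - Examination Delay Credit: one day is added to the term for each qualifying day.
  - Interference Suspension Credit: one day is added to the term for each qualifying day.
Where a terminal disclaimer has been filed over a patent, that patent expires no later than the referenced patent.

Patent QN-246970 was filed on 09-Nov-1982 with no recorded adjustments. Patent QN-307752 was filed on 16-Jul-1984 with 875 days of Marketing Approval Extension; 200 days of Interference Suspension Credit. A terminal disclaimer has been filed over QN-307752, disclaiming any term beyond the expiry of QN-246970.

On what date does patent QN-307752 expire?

Natural term of QN-307752:
  Base: filing + 16 years → 16 July 2000.
  Marketing Approval Extension: +875 days → 8 December 2002.
  Interference Suspension Credit: +200 days → 26 June 2003.
Expiry of referenced patent QN-246970:
  Base: filing + 16 years → 9 November 1998.
Terminal disclaimer: QN-307752 expires on the earlier of 26 June 2003 and 9 November 1998.

November 9, 1998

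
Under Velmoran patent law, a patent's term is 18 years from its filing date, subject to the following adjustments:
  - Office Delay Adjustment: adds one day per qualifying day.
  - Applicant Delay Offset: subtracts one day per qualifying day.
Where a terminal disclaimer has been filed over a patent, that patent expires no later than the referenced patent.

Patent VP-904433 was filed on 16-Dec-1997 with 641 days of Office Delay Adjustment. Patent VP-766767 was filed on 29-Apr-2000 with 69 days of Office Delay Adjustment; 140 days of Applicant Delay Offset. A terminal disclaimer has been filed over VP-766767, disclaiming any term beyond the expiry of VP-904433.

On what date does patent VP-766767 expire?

Natural term of VP-766767:
  Base: filing + 18 years → 29 April 2018.
  Office Delay Adjustment: +69 days → 7 July 2018.
  Applicant Delay Offset: −140 days → 17 February 2018.
Expiry of referenced patent VP-904433:
  Base: filing + 18 years → 16 December 2015.
  Office Delay Adjustment: +641 days → 17 September 2017.
Terminal disclaimer: VP-766767 expires on the earlier of 17 February 2018 and 17 September 2017.

2017-09-17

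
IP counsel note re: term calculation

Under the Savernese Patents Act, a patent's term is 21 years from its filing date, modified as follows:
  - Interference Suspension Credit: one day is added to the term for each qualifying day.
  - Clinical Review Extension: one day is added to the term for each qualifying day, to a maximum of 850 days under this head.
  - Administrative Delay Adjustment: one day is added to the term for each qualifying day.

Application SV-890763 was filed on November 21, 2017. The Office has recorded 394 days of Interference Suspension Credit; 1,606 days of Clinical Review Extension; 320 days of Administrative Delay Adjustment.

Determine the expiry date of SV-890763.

Base term: filing date + 21 years → 21 November 2038.
Interference Suspension Credit: +394 days → 20 December 2039.
Clinical Review Extension: 1606 days claimed exceeds the 850-day cap, so +850 days → 18 April 2042.
Administrative Delay Adjustment: +320 days → 4 March 2043.

2043-03-04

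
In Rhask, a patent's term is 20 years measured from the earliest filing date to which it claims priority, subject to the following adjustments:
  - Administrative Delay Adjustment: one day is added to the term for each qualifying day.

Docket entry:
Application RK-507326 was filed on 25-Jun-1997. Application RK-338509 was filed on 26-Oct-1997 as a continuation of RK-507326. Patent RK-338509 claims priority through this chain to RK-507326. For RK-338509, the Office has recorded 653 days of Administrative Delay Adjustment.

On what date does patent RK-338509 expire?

Earliest priority filing: 25 June 1997.
Base term: 25 June 1997 + 20 years → 25 June 2017.
Administrative Delay Adjustment: +653 days → 9 April 2019.

April 9, 2019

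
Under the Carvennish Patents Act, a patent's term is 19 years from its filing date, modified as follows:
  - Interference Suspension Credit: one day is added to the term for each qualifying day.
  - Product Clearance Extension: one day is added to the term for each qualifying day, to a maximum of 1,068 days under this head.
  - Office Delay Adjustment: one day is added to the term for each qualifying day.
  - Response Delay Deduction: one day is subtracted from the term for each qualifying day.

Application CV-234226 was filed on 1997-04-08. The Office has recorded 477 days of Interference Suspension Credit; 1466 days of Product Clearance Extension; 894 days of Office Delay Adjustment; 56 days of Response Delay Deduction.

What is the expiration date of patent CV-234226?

October 17, 2022

Base term: filing date + 19 years → 8 April 2016.
Interference Suspension Credit: +477 days → 29 July 2017.
Product Clearance Extension: 1466 days claimed exceeds the 1068-day cap, so +1068 days → 1 July 2020.
Office Delay Adjustment: +894 days → 12 December 2022.
Response Delay Deduction: −56 days → 17 October 2022.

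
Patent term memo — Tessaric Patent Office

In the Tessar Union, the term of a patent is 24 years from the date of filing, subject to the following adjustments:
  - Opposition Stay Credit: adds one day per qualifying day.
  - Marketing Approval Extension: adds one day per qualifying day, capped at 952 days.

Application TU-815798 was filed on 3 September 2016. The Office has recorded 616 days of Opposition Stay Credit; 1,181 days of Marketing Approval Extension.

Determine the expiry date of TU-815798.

Base term: filing date + 24 years → 3 September 2040.
Opposition Stay Credit: +616 days → 12 May 2042.
Marketing Approval Extension: 1181 days claimed exceeds the 952-day cap, so +952 days → 19 December 2044.

2044-12-19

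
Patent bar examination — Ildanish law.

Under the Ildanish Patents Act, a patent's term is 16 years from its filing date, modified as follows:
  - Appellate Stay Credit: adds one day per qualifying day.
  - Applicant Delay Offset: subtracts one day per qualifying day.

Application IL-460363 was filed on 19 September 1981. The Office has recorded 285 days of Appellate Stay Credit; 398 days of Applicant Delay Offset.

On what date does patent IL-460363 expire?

Base term: filing date + 16 years → 19 September 1997.
Appellate Stay Credit: +285 days → 1 July 1998.
Applicant Delay Offset: −398 days → 29 May 1997.

May 29, 1997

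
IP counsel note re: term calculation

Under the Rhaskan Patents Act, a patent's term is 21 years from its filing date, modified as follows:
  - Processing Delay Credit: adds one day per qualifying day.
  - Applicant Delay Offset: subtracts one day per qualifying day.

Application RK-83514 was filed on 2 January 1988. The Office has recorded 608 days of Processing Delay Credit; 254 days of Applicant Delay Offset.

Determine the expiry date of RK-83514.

Base term: filing date + 21 years → 2 January 2009.
Processing Delay Credit: +608 days → 2 September 2010.
Applicant Delay Offset: −254 days → 22 December 2009.

December 22, 2009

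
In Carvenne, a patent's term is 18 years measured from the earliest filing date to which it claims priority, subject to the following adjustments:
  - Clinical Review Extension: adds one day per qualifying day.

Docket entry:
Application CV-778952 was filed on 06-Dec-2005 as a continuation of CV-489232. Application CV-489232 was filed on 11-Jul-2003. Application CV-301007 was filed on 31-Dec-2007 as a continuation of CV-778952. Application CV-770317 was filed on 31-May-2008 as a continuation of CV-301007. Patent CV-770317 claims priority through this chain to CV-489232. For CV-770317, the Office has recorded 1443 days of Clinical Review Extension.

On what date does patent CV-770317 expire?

Earliest priority filing: 11 July 2003.
Base term: 11 July 2003 + 18 years → 11 July 2021.
Clinical Review Extension: +1443 days → 23 June 2025.

2025-06-23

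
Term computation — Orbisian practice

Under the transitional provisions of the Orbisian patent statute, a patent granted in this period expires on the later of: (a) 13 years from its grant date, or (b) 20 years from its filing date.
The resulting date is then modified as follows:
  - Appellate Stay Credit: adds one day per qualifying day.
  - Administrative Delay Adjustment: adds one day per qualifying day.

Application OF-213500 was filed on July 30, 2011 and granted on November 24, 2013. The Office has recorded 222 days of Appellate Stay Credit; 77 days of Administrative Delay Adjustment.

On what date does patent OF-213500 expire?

(a) grant + 13 years → 24 November 2026.
(b) filing + 20 years → 30 July 2031.
Later of the two: 30 July 2031.
Appellate Stay Credit: +222 days → 8 March 2032.
Administrative Delay Adjustment: +77 days → 24 May 2032.

2032-05-24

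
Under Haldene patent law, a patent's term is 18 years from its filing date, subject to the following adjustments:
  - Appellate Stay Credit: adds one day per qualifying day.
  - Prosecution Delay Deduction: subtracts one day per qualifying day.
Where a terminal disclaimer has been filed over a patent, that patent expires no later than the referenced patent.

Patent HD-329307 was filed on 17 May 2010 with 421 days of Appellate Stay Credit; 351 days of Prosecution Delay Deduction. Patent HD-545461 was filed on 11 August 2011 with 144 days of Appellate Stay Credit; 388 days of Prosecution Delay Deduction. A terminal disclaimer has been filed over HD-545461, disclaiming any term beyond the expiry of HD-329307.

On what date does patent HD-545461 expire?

2028-07-26

Natural term of HD-545461:
  Base: filing + 18 years → 11 August 2029.
  Appellate Stay Credit: +144 days → 2 January 2030.
  Prosecution Delay Deduction: −388 days → 10 December 2028.
Expiry of referenced patent HD-329307:
  Base: filing + 18 years → 17 May 2028.
  Appellate Stay Credit: +421 days → 12 July 2029.
  Prosecution Delay Deduction: −351 days → 26 July 2028.
Terminal disclaimer: HD-545461 expires on the earlier of 10 December 2028 and 26 July 2028.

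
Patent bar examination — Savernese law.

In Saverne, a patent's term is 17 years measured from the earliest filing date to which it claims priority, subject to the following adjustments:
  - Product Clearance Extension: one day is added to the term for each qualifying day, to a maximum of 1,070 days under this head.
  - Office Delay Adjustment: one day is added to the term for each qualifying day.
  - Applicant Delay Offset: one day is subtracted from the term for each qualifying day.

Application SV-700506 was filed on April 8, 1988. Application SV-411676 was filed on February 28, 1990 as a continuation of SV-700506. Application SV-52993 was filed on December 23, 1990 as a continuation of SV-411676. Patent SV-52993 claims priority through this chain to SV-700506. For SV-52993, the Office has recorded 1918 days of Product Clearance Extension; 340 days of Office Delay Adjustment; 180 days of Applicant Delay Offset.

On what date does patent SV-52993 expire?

Earliest priority filing: 8 April 1988.
Base term: 8 April 1988 + 17 years → 8 April 2005.
Product Clearance Extension: 1918 days claimed exceeds the 1070-day cap, so +1070 days → 13 March 2008.
Office Delay Adjustment: +340 days → 16 February 2009.
Applicant Delay Offset: −180 days → 20 August 2008.

2008-08-20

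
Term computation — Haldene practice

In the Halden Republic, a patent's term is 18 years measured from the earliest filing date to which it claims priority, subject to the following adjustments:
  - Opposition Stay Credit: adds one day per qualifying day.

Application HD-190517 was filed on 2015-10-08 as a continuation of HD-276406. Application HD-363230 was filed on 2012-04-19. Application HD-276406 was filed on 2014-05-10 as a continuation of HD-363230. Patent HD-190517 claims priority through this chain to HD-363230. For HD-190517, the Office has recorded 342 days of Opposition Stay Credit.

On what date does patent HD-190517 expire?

Earliest priority filing: 19 April 2012.
Base term: 19 April 2012 + 18 years → 19 April 2030.
Opposition Stay Credit: +342 days → 27 March 2031.

March 27, 2031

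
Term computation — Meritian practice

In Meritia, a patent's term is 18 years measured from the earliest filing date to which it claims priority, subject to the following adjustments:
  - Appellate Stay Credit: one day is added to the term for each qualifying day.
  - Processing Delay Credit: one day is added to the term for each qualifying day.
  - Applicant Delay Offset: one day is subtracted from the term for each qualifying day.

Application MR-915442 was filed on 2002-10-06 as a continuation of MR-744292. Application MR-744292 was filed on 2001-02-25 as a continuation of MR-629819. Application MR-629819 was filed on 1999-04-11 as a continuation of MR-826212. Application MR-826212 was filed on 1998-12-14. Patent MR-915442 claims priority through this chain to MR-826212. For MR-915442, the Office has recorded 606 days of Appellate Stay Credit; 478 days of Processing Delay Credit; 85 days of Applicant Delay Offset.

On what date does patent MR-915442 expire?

Earliest priority filing: 14 December 1998.
Base term: 14 December 1998 + 18 years → 14 December 2016.
Appellate Stay Credit: +606 days → 12 August 2018.
Processing Delay Credit: +478 days → 3 December 2019.
Applicant Delay Offset: −85 days → 9 September 2019.

September 9, 2019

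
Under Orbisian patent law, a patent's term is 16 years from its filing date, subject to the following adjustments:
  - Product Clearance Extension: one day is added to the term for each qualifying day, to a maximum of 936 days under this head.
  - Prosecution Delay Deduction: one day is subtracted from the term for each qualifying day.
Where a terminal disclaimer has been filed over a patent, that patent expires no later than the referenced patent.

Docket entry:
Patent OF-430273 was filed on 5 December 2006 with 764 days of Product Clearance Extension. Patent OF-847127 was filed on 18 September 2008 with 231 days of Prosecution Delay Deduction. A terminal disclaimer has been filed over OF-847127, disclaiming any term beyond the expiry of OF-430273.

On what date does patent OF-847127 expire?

January 31, 2024

Natural term of OF-847127:
  Base: filing + 16 years → 18 September 2024.
  Prosecution Delay Deduction: −231 days → 31 January 2024.
Expiry of referenced patent OF-430273:
  Base: filing + 16 years → 5 December 2022.
  Product Clearance Extension: 764 days (within the 936-day cap) → +764 days → 7 January 2025.
Terminal disclaimer: OF-847127 expires on the earlier of 31 January 2024 and 7 January 2025.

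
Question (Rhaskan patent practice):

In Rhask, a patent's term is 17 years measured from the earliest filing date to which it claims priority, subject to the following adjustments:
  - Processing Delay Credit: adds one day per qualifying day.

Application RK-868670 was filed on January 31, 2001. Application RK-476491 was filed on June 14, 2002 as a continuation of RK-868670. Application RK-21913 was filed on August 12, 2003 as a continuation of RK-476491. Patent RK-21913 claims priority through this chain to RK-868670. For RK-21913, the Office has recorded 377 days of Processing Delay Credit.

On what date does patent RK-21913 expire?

2019-02-12

Earliest priority filing: 31 January 2001.
Base term: 31 January 2001 + 17 years → 31 January 2018.
Processing Delay Credit: +377 days → 12 February 2019.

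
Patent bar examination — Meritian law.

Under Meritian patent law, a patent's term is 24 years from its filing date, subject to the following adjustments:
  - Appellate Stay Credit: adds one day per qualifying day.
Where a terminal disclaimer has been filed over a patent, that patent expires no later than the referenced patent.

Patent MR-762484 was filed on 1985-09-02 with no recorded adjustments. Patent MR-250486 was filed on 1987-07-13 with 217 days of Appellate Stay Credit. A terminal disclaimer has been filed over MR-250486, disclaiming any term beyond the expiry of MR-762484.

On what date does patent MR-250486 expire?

Natural term of MR-250486:
  Base: filing + 24 years → 13 July 2011.
  Appellate Stay Credit: +217 days → 15 February 2012.
Expiry of referenced patent MR-762484:
  Base: filing + 24 years → 2 September 2009.
Terminal disclaimer: MR-250486 expires on the earlier of 15 February 2012 and 2 September 2009.

September 2, 2009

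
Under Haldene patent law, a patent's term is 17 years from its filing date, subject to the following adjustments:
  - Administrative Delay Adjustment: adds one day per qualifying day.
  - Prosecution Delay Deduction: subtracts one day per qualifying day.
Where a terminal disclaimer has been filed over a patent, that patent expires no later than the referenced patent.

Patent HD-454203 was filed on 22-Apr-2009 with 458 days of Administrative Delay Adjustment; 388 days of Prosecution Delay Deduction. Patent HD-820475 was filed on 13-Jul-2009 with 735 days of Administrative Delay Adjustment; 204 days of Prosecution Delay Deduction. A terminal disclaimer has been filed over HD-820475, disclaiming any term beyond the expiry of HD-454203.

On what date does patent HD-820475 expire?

Natural term of HD-820475:
  Base: filing + 17 years → 13 July 2026.
  Administrative Delay Adjustment: +735 days → 17 July 2028.
  Prosecution Delay Deduction: −204 days → 26 December 2027.
Expiry of referenced patent HD-454203:
  Base: filing + 17 years → 22 April 2026.
  Administrative Delay Adjustment: +458 days → 24 July 2027.
  Prosecution Delay Deduction: −388 days → 1 July 2026.
Terminal disclaimer: HD-820475 expires on the earlier of 26 December 2027 and 1 July 2026.

2026-07-01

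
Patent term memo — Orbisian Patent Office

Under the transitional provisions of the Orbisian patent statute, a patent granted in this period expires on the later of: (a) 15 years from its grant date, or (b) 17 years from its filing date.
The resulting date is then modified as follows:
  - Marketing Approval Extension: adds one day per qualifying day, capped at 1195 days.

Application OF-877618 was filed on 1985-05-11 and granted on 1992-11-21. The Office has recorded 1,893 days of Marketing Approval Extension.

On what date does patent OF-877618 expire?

(a) grant + 15 years → 21 November 2007.
(b) filing + 17 years → 11 May 2002.
Later of the two: 21 November 2007.
Marketing Approval Extension: 1893 days claimed exceeds the 1195-day cap, so +1195 days → 28 February 2011.

February 28, 2011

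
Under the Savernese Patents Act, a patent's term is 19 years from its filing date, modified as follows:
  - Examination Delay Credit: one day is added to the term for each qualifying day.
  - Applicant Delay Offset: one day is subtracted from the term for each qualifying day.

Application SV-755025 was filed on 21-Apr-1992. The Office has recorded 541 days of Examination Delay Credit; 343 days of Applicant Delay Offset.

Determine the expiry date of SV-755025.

2011-11-05

Base term: filing date + 19 years → 21 April 2011.
Examination Delay Credit: +541 days → 13 October 2012.
Applicant Delay Offset: −343 days → 5 November 2011.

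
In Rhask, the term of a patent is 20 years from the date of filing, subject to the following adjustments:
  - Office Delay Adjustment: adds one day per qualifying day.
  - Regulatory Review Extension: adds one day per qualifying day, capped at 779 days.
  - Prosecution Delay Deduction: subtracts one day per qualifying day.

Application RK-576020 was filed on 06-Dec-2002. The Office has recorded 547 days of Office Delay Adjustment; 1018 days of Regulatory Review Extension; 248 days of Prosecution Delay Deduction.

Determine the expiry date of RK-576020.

Base term: filing date + 20 years → 6 December 2022.
Office Delay Adjustment: +547 days → 5 June 2024.
Regulatory Review Extension: 1018 days claimed exceeds the 779-day cap, so +779 days → 24 July 2026.
Prosecution Delay Deduction: −248 days → 18 November 2025.

2025-11-18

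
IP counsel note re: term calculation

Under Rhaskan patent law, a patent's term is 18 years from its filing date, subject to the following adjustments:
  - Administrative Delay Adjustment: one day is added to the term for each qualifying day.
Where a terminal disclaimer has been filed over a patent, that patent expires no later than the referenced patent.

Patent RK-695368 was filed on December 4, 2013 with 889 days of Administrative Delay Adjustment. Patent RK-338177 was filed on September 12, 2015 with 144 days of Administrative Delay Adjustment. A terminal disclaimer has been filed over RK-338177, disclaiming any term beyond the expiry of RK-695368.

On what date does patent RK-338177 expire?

February 3, 2034

Natural term of RK-338177:
  Base: filing + 18 years → 12 September 2033.
  Administrative Delay Adjustment: +144 days → 3 February 2034.
Expiry of referenced patent RK-695368:
  Base: filing + 18 years → 4 December 2031.
  Administrative Delay Adjustment: +889 days → 11 May 2034.
Terminal disclaimer: RK-338177 expires on the earlier of 3 February 2034 and 11 May 2034.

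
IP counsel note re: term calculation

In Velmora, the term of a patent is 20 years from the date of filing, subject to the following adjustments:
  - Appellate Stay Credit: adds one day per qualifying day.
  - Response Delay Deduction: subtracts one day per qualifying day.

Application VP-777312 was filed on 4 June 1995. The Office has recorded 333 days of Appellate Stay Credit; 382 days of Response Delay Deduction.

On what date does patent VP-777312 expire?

Base term: filing date + 20 years → 4 June 2015.
Appellate Stay Credit: +333 days → 2 May 2016.
Response Delay Deduction: −382 days → 16 April 2015.

April 16, 2015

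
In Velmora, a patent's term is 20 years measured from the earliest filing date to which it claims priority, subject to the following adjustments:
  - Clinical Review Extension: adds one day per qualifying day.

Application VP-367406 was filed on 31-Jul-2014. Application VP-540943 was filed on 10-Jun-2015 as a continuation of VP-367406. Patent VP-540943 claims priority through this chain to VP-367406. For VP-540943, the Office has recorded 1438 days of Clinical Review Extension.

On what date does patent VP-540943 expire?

July 8, 2038

Earliest priority filing: 31 July 2014.
Base term: 31 July 2014 + 20 years → 31 July 2034.
Clinical Review Extension: +1438 days → 8 July 2038.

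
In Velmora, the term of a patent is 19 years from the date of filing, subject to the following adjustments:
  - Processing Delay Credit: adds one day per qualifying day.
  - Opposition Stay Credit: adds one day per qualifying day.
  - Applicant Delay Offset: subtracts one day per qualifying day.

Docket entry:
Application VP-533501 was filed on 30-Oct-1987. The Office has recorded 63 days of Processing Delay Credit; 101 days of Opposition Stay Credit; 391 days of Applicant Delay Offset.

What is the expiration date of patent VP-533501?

Base term: filing date + 19 years → 30 October 2006.
Processing Delay Credit: +63 days → 1 January 2007.
Opposition Stay Credit: +101 days → 12 April 2007.
Applicant Delay Offset: −391 days → 17 March 2006.

2006-03-17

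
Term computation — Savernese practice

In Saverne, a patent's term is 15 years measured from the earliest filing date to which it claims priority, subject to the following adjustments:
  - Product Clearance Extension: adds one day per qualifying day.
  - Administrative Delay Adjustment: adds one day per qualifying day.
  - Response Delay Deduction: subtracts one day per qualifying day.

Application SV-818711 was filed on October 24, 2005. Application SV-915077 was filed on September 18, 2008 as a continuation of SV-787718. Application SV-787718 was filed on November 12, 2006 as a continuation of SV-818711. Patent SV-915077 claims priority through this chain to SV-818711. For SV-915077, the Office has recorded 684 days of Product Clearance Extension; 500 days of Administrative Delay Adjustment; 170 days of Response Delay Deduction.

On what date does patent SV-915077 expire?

Earliest priority filing: 24 October 2005.
Base term: 24 October 2005 + 15 years → 24 October 2020.
Product Clearance Extension: +684 days → 8 September 2022.
Administrative Delay Adjustment: +500 days → 21 January 2024.
Response Delay Deduction: −170 days → 4 August 2023.

August 4, 2023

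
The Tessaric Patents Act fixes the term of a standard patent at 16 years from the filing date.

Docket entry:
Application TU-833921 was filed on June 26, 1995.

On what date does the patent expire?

June 26, 2011

Filing date + 16 years → 26 June 2011.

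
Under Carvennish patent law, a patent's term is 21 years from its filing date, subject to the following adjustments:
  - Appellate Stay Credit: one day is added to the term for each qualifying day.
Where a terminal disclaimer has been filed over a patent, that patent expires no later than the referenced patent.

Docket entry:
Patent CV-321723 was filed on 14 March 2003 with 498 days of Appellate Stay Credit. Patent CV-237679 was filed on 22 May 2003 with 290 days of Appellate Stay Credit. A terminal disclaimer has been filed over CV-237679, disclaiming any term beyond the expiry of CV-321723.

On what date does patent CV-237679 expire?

Natural term of CV-237679:
  Base: filing + 21 years → 22 May 2024.
  Appellate Stay Credit: +290 days → 8 March 2025.
Expiry of referenced patent CV-321723:
  Base: filing + 21 years → 14 March 2024.
  Appellate Stay Credit: +498 days → 25 July 2025.
Terminal disclaimer: CV-237679 expires on the earlier of 8 March 2025 and 25 July 2025.

March 8, 2025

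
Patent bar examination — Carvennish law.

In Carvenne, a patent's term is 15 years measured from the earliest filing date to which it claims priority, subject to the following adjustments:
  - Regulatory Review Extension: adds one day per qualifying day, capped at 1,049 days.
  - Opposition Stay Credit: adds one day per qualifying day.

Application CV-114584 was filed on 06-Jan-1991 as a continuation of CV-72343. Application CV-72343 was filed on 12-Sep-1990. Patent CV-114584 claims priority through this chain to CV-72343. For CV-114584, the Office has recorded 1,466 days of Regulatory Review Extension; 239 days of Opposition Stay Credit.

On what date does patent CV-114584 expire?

Earliest priority filing: 12 September 1990.
Base term: 12 September 1990 + 15 years → 12 September 2005.
Regulatory Review Extension: 1466 days claimed exceeds the 1049-day cap, so +1049 days → 27 July 2008.
Opposition Stay Credit: +239 days → 23 March 2009.

March 23, 2009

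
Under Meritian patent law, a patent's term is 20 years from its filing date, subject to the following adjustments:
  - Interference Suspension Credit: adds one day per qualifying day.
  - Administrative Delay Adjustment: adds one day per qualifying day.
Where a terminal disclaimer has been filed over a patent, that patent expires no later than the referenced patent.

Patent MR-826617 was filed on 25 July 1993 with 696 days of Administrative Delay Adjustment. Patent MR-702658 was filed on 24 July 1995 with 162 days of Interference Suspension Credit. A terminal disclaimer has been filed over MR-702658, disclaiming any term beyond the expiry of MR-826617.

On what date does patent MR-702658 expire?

2015-06-21

Natural term of MR-702658:
  Base: filing + 20 years → 24 July 2015.
  Interference Suspension Credit: +162 days → 2 January 2016.
Expiry of referenced patent MR-826617:
  Base: filing + 20 years → 25 July 2013.
  Administrative Delay Adjustment: +696 days → 21 June 2015.
Terminal disclaimer: MR-702658 expires on the earlier of 2 January 2016 and 21 June 2015.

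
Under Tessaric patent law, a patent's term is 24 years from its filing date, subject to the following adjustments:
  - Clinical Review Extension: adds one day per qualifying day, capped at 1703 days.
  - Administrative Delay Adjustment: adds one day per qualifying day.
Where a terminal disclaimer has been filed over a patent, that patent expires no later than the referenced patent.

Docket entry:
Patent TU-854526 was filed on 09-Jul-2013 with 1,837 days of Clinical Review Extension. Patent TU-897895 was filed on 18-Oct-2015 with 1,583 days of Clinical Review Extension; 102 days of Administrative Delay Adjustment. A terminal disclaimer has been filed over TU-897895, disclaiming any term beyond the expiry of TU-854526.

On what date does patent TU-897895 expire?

2042-03-08

Natural term of TU-897895:
  Base: filing + 24 years → 18 October 2039.
  Clinical Review Extension: 1583 days (within the 1703-day cap) → +1583 days → 17 February 2044.
  Administrative Delay Adjustment: +102 days → 29 May 2044.
Expiry of referenced patent TU-854526:
  Base: filing + 24 years → 9 July 2037.
  Clinical Review Extension: 1837 days claimed exceeds the 1703-day cap, so +1703 days → 8 March 2042.
Terminal disclaimer: TU-897895 expires on the earlier of 29 May 2044 and 8 March 2042.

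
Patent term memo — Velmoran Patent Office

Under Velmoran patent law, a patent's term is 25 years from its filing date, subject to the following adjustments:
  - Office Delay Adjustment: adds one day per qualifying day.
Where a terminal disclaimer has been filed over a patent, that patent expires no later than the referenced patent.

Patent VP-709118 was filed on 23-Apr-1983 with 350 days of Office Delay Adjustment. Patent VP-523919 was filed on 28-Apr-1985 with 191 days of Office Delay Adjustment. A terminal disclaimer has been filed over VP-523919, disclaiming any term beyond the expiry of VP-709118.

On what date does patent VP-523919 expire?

2009-04-08

Natural term of VP-523919:
  Base: filing + 25 years → 28 April 2010.
  Office Delay Adjustment: +191 days → 5 November 2010.
Expiry of referenced patent VP-709118:
  Base: filing + 25 years → 23 April 2008.
  Office Delay Adjustment: +350 days → 8 April 2009.
Terminal disclaimer: VP-523919 expires on the earlier of 5 November 2010 and 8 April 2009.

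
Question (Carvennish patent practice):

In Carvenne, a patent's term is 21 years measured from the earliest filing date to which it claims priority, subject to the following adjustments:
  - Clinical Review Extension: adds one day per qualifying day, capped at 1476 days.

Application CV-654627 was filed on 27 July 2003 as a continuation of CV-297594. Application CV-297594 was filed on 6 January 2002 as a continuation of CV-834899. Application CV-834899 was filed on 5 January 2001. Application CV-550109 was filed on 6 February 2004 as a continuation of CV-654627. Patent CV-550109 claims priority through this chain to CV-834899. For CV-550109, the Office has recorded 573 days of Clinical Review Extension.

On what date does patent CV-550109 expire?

Earliest priority filing: 5 January 2001.
Base term: 5 January 2001 + 21 years → 5 January 2022.
Clinical Review Extension: 573 days (within the 1476-day cap) → +573 days → 1 August 2023.

August 1, 2023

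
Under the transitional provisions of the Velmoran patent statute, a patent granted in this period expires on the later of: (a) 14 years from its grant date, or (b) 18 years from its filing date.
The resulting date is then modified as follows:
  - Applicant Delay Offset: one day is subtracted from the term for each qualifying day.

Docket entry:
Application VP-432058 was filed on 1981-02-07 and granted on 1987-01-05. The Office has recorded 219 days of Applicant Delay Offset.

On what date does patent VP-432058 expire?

May 31, 2000

(a) grant + 14 years → 5 January 2001.
(b) filing + 18 years → 7 February 1999.
Later of the two: 5 January 2001.
Applicant Delay Offset: −219 days → 31 May 2000.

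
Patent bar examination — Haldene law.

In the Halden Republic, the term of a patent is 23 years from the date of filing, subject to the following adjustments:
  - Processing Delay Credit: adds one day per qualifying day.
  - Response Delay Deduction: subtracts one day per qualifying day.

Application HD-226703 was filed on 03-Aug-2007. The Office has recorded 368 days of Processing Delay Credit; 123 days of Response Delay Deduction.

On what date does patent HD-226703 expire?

April 5, 2031

Base term: filing date + 23 years → 3 August 2030.
Processing Delay Credit: +368 days → 6 August 2031.
Response Delay Deduction: −123 days → 5 April 2031.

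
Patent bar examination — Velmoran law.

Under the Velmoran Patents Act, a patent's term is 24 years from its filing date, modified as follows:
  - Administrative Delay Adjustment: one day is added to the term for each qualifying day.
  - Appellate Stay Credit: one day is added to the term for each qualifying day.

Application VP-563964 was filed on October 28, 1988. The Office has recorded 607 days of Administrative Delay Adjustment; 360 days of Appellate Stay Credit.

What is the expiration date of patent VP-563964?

June 22, 2015

Base term: filing date + 24 years → 28 October 2012.
Administrative Delay Adjustment: +607 days → 27 June 2014.
Appellate Stay Credit: +360 days → 22 June 2015.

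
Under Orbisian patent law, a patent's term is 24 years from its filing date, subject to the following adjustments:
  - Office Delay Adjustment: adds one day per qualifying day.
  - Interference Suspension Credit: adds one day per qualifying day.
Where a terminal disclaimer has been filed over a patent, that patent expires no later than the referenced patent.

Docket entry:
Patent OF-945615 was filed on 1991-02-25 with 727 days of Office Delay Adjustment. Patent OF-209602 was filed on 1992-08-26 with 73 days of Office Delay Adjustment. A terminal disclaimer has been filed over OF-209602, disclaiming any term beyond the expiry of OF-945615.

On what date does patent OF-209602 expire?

November 7, 2016

Natural term of OF-209602:
  Base: filing + 24 years → 26 August 2016.
  Office Delay Adjustment: +73 days → 7 November 2016.
Expiry of referenced patent OF-945615:
  Base: filing + 24 years → 25 February 2015.
  Office Delay Adjustment: +727 days → 21 February 2017.
Terminal disclaimer: OF-209602 expires on the earlier of 7 November 2016 and 21 February 2017.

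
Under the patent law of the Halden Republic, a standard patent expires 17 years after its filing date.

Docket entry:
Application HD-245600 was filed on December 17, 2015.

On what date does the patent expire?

December 17, 2032

Filing date + 17 years → 17 December 2032.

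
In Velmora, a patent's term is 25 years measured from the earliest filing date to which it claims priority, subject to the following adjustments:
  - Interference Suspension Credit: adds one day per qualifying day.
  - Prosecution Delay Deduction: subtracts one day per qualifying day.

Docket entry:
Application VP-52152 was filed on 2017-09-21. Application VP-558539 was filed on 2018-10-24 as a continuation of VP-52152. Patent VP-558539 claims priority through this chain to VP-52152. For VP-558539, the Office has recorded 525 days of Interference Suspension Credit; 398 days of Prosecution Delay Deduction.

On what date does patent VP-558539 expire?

Earliest priority filing: 21 September 2017.
Base term: 21 September 2017 + 25 years → 21 September 2042.
Interference Suspension Credit: +525 days → 28 February 2044.
Prosecution Delay Deduction: −398 days → 26 January 2043.

January 26, 2043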